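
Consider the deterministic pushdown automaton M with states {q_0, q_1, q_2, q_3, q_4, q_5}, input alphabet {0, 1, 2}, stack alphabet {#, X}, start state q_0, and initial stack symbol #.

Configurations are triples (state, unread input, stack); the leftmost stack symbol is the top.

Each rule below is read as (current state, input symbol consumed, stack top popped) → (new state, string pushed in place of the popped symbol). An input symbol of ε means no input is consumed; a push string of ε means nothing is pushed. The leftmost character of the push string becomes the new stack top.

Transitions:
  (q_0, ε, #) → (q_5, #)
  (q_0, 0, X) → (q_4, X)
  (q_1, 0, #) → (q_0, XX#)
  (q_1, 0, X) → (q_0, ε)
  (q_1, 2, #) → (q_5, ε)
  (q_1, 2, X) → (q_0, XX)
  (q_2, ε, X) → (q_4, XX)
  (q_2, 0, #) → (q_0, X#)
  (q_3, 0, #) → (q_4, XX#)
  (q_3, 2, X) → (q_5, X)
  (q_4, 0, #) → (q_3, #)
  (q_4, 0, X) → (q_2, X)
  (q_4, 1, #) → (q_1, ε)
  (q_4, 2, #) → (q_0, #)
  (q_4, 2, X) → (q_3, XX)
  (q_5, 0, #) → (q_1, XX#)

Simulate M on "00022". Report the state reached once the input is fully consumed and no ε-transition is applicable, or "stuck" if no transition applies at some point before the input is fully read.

(q_0, 00022, #)
  ε-move, top #: go to q_5, push # → (q_5, 00022, #)
  read 0, top #: go to q_1, push XX# → (q_1, 0022, XX#)
  read 0, top X: go to q_0, push ε → (q_0, 022, X#)
  read 0, top X: go to q_4, push X → (q_4, 22, X#)
  read 2, top X: go to q_3, push XX → (q_3, 2, XX#)
  read 2, top X: go to q_5, push X → (q_5, ε, XX#)
All input consumed; M is in state q_5.

q_5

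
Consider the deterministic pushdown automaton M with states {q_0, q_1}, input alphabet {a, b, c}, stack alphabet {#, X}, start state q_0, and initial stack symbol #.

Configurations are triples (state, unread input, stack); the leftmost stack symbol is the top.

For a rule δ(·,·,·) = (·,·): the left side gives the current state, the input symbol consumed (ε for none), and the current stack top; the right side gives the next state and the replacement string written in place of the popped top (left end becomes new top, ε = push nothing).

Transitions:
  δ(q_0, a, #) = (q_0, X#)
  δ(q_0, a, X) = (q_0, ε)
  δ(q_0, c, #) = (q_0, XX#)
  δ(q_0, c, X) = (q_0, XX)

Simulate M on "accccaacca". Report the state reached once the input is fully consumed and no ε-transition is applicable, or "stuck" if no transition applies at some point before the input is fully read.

(q_0, accccaacca, #)
  read a, top #: go to q_0, push X# → (q_0, ccccaacca, X#)
  read c, top X: go to q_0, push XX → (q_0, cccaacca, XX#)
  read c, top X: go to q_0, push XX → (q_0, ccaacca, XXX#)
  read c, top X: go to q_0, push XX → (q_0, caacca, XXXX#)
  read c, top X: go to q_0, push XX → (q_0, aacca, XXXXX#)
  read a, top X: go to q_0, push ε → (q_0, acca, XXXX#)
  read a, top X: go to q_0, push ε → (q_0, cca, XXX#)
  read c, top X: go to q_0, push XX → (q_0, ca, XXXX#)
  read c, top X: go to q_0, push XX → (q_0, a, XXXXX#)
  read a, top X: go to q_0, push ε → (q_0, ε, XXXX#)
All input consumed; M is in state q_0.

q_0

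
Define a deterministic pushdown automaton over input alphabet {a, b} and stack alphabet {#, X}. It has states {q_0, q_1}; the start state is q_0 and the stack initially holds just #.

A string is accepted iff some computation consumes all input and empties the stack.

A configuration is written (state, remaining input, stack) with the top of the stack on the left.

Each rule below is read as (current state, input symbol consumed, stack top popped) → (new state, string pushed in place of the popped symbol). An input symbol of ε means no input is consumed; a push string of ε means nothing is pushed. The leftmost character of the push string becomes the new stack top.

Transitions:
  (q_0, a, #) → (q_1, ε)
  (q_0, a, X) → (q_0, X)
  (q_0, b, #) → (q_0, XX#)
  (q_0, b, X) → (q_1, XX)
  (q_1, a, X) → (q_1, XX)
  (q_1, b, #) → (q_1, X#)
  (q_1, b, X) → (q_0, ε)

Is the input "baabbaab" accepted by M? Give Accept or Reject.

(q_0, baabbaab, #) ⊢ (q_0, aabbaab, XX#) ⊢ (q_0, abbaab, XX#) ⊢ (q_0, bbaab, XX#) ⊢ (q_1, baab, XXX#) ⊢ (q_0, aab, XX#) ⊢ (q_0, ab, XX#) ⊢ (q_0, b, XX#) ⊢ (q_1, ε, XXX#)
All input consumed; stack is XXX#, not empty, and no further ε-move applies.

Reject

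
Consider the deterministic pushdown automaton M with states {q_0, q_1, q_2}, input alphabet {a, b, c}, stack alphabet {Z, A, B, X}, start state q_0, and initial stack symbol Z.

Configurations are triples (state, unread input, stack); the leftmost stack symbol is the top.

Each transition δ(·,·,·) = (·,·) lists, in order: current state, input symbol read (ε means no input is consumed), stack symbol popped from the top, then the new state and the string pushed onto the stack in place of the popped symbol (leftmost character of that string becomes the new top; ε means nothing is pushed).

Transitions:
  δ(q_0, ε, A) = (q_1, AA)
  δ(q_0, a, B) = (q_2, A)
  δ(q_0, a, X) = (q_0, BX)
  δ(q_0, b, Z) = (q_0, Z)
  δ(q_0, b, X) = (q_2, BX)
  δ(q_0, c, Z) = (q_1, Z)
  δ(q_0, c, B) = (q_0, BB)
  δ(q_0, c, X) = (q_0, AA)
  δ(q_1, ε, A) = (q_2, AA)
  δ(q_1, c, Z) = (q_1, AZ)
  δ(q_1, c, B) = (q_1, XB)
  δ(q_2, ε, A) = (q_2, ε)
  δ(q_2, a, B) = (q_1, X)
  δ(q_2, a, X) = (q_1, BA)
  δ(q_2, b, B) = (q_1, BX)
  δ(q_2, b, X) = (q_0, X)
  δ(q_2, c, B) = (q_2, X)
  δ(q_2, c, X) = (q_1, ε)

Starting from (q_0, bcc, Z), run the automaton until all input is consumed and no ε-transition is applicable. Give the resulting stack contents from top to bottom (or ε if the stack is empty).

(q_0, bcc, Z)
  read b, top Z: go to q_0, push Z → (q_0, cc, Z)
  read c, top Z: go to q_1, push Z → (q_1, c, Z)
  read c, top Z: go to q_1, push AZ → (q_1, ε, AZ)
  ε-move, top A: go to q_2, push AA → (q_2, ε, AAZ)
  ε-move, top A: go to q_2, push ε → (q_2, ε, AZ)
  ε-move, top A: go to q_2, push ε → (q_2, ε, Z)
All input consumed in state q_2 with stack Z.

Z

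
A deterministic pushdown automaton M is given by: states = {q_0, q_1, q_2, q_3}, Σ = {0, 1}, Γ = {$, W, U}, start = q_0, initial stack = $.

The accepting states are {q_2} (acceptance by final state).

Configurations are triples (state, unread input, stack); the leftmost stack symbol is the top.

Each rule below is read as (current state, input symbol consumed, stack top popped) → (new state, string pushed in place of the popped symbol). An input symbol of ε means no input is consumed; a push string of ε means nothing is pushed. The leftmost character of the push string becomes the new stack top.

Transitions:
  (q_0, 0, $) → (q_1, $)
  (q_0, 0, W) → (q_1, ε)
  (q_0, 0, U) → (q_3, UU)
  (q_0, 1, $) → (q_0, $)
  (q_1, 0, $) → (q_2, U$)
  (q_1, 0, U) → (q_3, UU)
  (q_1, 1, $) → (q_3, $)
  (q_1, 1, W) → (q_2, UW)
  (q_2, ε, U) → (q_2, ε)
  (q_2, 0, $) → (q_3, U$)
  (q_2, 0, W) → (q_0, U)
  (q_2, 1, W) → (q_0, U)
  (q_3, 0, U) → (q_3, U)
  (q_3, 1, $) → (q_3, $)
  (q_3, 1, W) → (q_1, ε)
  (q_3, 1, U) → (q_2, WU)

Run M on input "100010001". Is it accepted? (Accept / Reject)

Accept

(q_0, 100010001, $)
  read 1, top $: go to q_0, push $ → (q_0, 00010001, $)
  read 0, top $: go to q_1, push $ → (q_1, 0010001, $)
  read 0, top $: go to q_2, push U$ → (q_2, 010001, U$)
  ε-move, top U: go to q_2, push ε → (q_2, 010001, $)
  read 0, top $: go to q_3, push U$ → (q_3, 10001, U$)
  read 1, top U: go to q_2, push WU → (q_2, 0001, WU$)
  read 0, top W: go to q_0, push U → (q_0, 001, UU$)
  read 0, top U: go to q_3, push UU → (q_3, 01, UUU$)
  read 0, top U: go to q_3, push U → (q_3, 1, UUU$)
  read 1, top U: go to q_2, push WU → (q_2, ε, WUUU$)
All input consumed; state q_2 ∈ F.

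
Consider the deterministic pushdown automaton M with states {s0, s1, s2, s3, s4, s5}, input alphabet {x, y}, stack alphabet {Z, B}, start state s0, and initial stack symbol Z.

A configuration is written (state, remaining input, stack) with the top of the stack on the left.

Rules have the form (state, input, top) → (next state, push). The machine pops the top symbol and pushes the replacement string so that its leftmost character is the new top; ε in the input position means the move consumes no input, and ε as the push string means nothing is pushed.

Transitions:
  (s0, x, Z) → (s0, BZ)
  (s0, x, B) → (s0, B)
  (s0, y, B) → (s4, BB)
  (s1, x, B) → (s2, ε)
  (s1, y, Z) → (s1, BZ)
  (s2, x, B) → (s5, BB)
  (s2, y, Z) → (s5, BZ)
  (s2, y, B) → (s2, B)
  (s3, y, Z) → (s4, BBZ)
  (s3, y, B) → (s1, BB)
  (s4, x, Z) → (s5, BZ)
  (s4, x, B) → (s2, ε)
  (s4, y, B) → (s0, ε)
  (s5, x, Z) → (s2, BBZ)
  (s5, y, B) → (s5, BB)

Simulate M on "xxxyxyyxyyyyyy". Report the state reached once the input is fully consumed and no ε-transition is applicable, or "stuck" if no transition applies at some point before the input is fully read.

s5

(s0, xxxyxyyxyyyyyy, Z)
  read x, top Z: go to s0, push BZ → (s0, xxyxyyxyyyyyy, BZ)
  read x, top B: go to s0, push B → (s0, xyxyyxyyyyyy, BZ)
  read x, top B: go to s0, push B → (s0, yxyyxyyyyyy, BZ)
  read y, top B: go to s4, push BB → (s4, xyyxyyyyyy, BBZ)
  read x, top B: go to s2, push ε → (s2, yyxyyyyyy, BZ)
  read y, top B: go to s2, push B → (s2, yxyyyyyy, BZ)
  read y, top B: go to s2, push B → (s2, xyyyyyy, BZ)
  read x, top B: go to s5, push BB → (s5, yyyyyy, BBZ)
  read y, top B: go to s5, push BB → (s5, yyyyy, BBBZ)
  read y, top B: go to s5, push BB → (s5, yyyy, BBBBZ)
  read y, top B: go to s5, push BB → (s5, yyy, BBBBBZ)
  read y, top B: go to s5, push BB → (s5, yy, BBBBBBZ)
  read y, top B: go to s5, push BB → (s5, y, BBBBBBBZ)
  read y, top B: go to s5, push BB → (s5, ε, BBBBBBBBZ)
All input consumed; M is in state s5.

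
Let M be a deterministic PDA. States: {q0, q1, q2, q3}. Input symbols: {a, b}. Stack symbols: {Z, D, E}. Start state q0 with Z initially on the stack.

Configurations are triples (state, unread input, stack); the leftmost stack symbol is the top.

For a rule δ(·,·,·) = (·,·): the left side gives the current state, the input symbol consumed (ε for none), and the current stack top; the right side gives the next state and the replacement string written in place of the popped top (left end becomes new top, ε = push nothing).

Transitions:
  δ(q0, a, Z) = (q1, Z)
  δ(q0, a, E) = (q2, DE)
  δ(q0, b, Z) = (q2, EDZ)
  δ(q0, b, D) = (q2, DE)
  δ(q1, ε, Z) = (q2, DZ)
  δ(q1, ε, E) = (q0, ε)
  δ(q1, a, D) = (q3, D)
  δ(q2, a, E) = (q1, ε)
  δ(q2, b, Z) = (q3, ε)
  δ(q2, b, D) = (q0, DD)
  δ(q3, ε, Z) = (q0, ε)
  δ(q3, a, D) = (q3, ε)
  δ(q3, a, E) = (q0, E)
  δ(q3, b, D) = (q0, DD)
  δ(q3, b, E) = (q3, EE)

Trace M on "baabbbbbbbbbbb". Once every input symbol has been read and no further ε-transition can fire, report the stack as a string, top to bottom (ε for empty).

(q0, baabbbbbbbbbbb, Z)
  read b, top Z: go to q2, push EDZ → (q2, aabbbbbbbbbbb, EDZ)
  read a, top E: go to q1, push ε → (q1, abbbbbbbbbbb, DZ)
  read a, top D: go to q3, push D → (q3, bbbbbbbbbbb, DZ)
  read b, top D: go to q0, push DD → (q0, bbbbbbbbbb, DDZ)
  read b, top D: go to q2, push DE → (q2, bbbbbbbbb, DEDZ)
  read b, top D: go to q0, push DD → (q0, bbbbbbbb, DDEDZ)
  read b, top D: go to q2, push DE → (q2, bbbbbbb, DEDEDZ)
  read b, top D: go to q0, push DD → (q0, bbbbbb, DDEDEDZ)
  read b, top D: go to q2, push DE → (q2, bbbbb, DEDEDEDZ)
  read b, top D: go to q0, push DD → (q0, bbbb, DDEDEDEDZ)
  read b, top D: go to q2, push DE → (q2, bbb, DEDEDEDEDZ)
  read b, top D: go to q0, push DD → (q0, bb, DDEDEDEDEDZ)
  read b, top D: go to q2, push DE → (q2, b, DEDEDEDEDEDZ)
  read b, top D: go to q0, push DD → (q0, ε, DDEDEDEDEDEDZ)
All input consumed in state q0 with stack DDEDEDEDEDEDZ.

DDEDEDEDEDEDZ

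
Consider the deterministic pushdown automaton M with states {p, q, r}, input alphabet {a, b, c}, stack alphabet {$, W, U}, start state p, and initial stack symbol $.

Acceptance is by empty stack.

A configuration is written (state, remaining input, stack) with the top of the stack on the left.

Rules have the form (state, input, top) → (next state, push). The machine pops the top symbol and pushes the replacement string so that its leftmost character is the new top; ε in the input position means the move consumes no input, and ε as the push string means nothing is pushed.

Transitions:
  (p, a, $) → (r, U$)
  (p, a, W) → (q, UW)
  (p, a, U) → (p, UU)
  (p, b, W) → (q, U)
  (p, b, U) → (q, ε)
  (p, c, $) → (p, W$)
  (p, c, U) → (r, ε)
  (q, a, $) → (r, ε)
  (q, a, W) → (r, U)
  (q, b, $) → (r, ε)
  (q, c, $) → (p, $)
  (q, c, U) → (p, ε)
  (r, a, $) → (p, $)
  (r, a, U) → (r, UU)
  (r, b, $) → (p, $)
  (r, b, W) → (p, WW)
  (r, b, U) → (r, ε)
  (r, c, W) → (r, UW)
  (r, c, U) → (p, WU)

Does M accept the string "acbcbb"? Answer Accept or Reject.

(p, acbcbb, $)
  read a, top $: go to r, push U$ → (r, cbcbb, U$)
  read c, top U: go to p, push WU → (p, bcbb, WU$)
  read b, top W: go to q, push U → (q, cbb, UU$)
  read c, top U: go to p, push ε → (p, bb, U$)
  read b, top U: go to q, push ε → (q, b, $)
  read b, top $: go to r, push ε → (r, ε, ε)
All input consumed and the stack is empty.

Accept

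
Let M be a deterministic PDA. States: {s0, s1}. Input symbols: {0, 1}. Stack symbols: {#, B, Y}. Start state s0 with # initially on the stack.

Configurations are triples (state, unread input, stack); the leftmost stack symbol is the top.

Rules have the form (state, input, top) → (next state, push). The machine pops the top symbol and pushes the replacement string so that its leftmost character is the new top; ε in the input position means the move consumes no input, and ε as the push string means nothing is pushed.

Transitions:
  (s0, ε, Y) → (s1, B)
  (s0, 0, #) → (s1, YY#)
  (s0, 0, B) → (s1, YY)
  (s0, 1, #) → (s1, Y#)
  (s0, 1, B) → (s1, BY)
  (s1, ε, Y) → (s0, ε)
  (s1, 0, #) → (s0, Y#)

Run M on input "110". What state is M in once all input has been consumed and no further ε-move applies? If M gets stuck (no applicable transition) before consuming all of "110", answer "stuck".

s1

(s0, 110, #) ⊢ (s1, 10, Y#) ⊢ (s0, 10, #) ⊢ (s1, 0, Y#) ⊢ (s0, 0, #) ⊢ (s1, ε, YY#) ⊢ (s0, ε, Y#) ⊢ (s1, ε, B#)
All input consumed; M is in state s1.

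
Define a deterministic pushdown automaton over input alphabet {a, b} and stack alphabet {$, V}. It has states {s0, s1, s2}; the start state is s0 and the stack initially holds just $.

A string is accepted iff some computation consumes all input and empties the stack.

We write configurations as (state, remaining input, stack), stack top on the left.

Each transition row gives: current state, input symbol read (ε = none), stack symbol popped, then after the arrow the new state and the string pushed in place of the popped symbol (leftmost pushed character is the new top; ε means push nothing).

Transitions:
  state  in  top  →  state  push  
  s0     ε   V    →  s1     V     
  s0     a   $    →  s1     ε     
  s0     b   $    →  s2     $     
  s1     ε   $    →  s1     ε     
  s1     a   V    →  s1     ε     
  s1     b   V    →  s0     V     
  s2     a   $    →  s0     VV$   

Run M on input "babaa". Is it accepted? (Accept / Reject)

Accept

(s0, babaa, $)
  read b, top $: go to s2, push $ → (s2, abaa, $)
  read a, top $: go to s0, push VV$ → (s0, baa, VV$)
  ε-move, top V: go to s1, push V → (s1, baa, VV$)
  read b, top V: go to s0, push V → (s0, aa, VV$)
  ε-move, top V: go to s1, push V → (s1, aa, VV$)
  read a, top V: go to s1, push ε → (s1, a, V$)
  read a, top V: go to s1, push ε → (s1, ε, $)
  ε-move, top $: go to s1, push ε → (s1, ε, ε)
All input consumed and the stack is empty.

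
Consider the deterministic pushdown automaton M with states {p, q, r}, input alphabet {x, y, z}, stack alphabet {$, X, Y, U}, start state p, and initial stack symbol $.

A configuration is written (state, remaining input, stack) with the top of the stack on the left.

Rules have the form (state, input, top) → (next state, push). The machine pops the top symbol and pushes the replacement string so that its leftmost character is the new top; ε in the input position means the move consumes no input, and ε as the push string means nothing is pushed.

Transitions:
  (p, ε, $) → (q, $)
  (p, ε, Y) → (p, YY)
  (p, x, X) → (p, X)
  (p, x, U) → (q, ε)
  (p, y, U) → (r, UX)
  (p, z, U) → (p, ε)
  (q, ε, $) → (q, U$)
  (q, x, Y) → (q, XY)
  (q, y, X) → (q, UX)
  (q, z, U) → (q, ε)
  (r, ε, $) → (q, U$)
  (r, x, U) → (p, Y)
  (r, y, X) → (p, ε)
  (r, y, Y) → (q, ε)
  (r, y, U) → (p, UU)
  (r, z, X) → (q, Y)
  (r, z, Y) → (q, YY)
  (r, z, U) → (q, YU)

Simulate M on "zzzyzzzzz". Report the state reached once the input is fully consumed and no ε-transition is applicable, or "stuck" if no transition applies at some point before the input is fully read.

(p, zzzyzzzzz, $)
  ε-move, top $: go to q, push $ → (q, zzzyzzzzz, $)
  ε-move, top $: go to q, push U$ → (q, zzzyzzzzz, U$)
  read z, top U: go to q, push ε → (q, zzyzzzzz, $)
  ε-move, top $: go to q, push U$ → (q, zzyzzzzz, U$)
  read z, top U: go to q, push ε → (q, zyzzzzz, $)
  ε-move, top $: go to q, push U$ → (q, zyzzzzz, U$)
  read z, top U: go to q, push ε → (q, yzzzzz, $)
  ε-move, top $: go to q, push U$ → (q, yzzzzz, U$)
No transition for (q, y, top U); M blocks with input yzzzzz remaining.

stuck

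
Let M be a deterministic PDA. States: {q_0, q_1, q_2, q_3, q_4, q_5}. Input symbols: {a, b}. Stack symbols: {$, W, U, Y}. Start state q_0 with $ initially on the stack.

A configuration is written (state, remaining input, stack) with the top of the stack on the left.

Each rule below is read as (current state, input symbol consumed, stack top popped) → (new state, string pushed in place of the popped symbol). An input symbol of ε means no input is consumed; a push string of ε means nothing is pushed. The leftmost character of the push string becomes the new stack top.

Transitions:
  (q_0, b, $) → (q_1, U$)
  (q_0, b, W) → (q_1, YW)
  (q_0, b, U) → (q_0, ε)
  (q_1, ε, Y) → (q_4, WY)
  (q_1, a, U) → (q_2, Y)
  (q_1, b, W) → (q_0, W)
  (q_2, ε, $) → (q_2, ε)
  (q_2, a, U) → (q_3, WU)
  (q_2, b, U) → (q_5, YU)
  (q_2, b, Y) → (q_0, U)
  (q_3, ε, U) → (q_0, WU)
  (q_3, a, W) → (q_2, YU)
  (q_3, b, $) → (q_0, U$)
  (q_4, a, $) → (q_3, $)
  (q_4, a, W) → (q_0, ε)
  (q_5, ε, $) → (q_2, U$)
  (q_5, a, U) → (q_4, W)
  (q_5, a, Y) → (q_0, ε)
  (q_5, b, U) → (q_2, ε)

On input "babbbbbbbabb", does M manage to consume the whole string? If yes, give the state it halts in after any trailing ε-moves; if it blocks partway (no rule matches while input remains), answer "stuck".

stuck

(q_0, babbbbbbbabb, $)
  read b, top $: go to q_1, push U$ → (q_1, abbbbbbbabb, U$)
  read a, top U: go to q_2, push Y → (q_2, bbbbbbbabb, Y$)
  read b, top Y: go to q_0, push U → (q_0, bbbbbbabb, U$)
  read b, top U: go to q_0, push ε → (q_0, bbbbbabb, $)
  read b, top $: go to q_1, push U$ → (q_1, bbbbabb, U$)
No transition for (q_1, b, top U); M blocks with input bbbbabb remaining.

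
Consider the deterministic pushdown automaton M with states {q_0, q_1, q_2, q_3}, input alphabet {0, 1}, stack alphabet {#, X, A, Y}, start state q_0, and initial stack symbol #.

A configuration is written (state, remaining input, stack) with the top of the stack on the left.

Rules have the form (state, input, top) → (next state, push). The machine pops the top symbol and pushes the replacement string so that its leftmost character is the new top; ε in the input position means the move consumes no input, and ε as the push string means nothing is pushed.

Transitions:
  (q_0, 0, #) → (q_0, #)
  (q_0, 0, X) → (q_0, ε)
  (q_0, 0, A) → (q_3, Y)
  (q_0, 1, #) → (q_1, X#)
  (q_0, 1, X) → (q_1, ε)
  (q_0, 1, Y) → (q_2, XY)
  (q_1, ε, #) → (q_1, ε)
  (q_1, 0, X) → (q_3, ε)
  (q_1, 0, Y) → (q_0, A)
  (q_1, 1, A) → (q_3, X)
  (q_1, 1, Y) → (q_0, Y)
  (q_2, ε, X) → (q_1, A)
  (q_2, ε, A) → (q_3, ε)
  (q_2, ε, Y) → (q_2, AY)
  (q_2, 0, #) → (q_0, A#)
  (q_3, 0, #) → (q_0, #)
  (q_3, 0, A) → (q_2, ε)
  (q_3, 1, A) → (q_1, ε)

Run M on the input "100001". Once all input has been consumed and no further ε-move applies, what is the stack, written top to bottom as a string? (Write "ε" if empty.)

(q_0, 100001, #)
  read 1, top #: go to q_1, push X# → (q_1, 00001, X#)
  read 0, top X: go to q_3, push ε → (q_3, 0001, #)
  read 0, top #: go to q_0, push # → (q_0, 001, #)
  read 0, top #: go to q_0, push # → (q_0, 01, #)
  read 0, top #: go to q_0, push # → (q_0, 1, #)
  read 1, top #: go to q_1, push X# → (q_1, ε, X#)
All input consumed in state q_1 with stack X#.

X#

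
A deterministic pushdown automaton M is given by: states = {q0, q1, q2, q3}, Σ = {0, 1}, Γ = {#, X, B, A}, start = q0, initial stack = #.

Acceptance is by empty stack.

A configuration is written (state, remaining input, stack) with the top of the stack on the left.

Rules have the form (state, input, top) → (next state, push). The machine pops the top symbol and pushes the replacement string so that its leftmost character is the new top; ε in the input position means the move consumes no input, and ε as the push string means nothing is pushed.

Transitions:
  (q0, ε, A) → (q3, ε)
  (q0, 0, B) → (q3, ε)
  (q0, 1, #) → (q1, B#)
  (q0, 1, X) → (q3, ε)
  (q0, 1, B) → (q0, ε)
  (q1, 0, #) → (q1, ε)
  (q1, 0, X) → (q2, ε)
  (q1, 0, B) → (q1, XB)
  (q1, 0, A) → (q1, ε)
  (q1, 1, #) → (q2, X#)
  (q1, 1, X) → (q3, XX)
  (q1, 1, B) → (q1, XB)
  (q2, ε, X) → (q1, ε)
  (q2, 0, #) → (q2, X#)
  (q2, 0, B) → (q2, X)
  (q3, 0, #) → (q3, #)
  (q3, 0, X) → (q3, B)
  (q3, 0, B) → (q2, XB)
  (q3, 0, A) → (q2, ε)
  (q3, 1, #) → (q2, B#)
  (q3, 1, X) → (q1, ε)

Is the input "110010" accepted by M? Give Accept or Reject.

Accept

(q0, 110010, #) ⊢ (q1, 10010, B#) ⊢ (q1, 0010, XB#) ⊢ (q2, 010, B#) ⊢ (q2, 10, X#) ⊢ (q1, 10, #) ⊢ (q2, 0, X#) ⊢ (q1, 0, #) ⊢ (q1, ε, ε)
All input consumed and the stack is empty.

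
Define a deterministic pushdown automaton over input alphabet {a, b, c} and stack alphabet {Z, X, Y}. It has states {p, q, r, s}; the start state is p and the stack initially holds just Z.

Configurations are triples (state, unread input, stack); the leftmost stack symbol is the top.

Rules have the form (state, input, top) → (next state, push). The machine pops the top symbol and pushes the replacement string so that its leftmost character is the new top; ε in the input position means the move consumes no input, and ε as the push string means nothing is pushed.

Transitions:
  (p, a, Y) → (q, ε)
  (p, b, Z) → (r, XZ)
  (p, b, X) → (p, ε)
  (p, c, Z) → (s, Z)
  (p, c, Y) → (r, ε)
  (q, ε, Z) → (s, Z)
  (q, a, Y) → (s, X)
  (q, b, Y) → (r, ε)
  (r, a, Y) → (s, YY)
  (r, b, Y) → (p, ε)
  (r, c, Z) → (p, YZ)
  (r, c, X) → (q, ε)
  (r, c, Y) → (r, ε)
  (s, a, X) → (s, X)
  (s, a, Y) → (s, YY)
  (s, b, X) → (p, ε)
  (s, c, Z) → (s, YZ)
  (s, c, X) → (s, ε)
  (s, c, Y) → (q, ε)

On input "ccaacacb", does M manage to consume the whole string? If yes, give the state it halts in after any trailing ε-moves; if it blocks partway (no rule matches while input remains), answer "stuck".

(p, ccaacacb, Z)
  read c, top Z: go to s, push Z → (s, caacacb, Z)
  read c, top Z: go to s, push YZ → (s, aacacb, YZ)
  read a, top Y: go to s, push YY → (s, acacb, YYZ)
  read a, top Y: go to s, push YY → (s, cacb, YYYZ)
  read c, top Y: go to q, push ε → (q, acb, YYZ)
  read a, top Y: go to s, push X → (s, cb, XYZ)
  read c, top X: go to s, push ε → (s, b, YZ)
No transition for (s, b, top Y); M blocks with input b remaining.

stuck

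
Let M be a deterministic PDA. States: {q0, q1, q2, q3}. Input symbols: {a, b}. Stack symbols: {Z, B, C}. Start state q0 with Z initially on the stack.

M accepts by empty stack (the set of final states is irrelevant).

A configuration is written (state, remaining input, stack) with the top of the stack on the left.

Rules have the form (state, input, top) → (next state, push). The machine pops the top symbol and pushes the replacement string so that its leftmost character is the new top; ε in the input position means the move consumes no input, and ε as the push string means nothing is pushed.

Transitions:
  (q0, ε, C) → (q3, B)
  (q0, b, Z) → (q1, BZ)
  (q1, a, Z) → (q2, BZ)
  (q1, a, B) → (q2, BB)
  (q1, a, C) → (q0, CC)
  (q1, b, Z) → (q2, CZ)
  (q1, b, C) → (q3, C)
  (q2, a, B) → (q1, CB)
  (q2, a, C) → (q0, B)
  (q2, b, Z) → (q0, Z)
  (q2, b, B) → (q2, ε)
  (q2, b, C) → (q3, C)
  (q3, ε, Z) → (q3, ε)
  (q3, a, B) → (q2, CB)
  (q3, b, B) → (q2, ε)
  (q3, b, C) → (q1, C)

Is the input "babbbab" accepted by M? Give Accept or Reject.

(q0, babbbab, Z)
  read b, top Z: go to q1, push BZ → (q1, abbbab, BZ)
  read a, top B: go to q2, push BB → (q2, bbbab, BBZ)
  read b, top B: go to q2, push ε → (q2, bbab, BZ)
  read b, top B: go to q2, push ε → (q2, bab, Z)
  read b, top Z: go to q0, push Z → (q0, ab, Z)
No transition applies at (q0, ab, Z); input not fully consumed.

Reject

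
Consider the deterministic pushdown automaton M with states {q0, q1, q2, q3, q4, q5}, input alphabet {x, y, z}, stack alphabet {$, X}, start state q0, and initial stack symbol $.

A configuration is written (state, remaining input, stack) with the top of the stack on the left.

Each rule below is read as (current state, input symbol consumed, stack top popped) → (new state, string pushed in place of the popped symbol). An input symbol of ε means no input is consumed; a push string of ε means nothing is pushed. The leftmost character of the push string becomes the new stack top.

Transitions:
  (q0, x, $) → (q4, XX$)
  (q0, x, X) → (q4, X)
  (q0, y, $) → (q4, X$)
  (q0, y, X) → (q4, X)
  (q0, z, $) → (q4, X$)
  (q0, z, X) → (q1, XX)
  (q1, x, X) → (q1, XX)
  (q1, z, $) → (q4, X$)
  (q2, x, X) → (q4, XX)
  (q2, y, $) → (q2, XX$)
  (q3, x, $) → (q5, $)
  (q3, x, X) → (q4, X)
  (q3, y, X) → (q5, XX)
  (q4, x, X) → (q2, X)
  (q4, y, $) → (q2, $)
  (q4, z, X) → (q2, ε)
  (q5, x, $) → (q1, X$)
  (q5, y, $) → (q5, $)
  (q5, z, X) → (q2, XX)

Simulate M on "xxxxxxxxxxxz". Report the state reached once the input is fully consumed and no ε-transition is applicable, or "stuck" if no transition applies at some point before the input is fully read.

q2

(q0, xxxxxxxxxxxz, $)
  read x, top $: go to q4, push XX$ → (q4, xxxxxxxxxxz, XX$)
  read x, top X: go to q2, push X → (q2, xxxxxxxxxz, XX$)
  read x, top X: go to q4, push XX → (q4, xxxxxxxxz, XXX$)
  read x, top X: go to q2, push X → (q2, xxxxxxxz, XXX$)
  read x, top X: go to q4, push XX → (q4, xxxxxxz, XXXX$)
  read x, top X: go to q2, push X → (q2, xxxxxz, XXXX$)
  read x, top X: go to q4, push XX → (q4, xxxxz, XXXXX$)
  read x, top X: go to q2, push X → (q2, xxxz, XXXXX$)
  read x, top X: go to q4, push XX → (q4, xxz, XXXXXX$)
  read x, top X: go to q2, push X → (q2, xz, XXXXXX$)
  read x, top X: go to q4, push XX → (q4, z, XXXXXXX$)
  read z, top X: go to q2, push ε → (q2, ε, XXXXXX$)
All input consumed; M is in state q2.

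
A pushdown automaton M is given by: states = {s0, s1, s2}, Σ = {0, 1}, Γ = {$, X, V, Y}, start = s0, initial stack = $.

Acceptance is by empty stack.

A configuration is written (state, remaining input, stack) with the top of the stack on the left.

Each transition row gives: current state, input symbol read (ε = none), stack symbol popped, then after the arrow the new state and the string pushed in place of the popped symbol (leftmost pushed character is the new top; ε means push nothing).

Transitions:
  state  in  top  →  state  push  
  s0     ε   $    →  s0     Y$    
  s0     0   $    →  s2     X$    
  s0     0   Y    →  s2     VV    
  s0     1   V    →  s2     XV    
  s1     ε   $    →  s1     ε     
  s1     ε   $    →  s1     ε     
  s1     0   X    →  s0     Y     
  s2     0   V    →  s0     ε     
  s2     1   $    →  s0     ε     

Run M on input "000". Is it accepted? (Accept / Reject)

No computation consumes all input and empties the stack.

Reject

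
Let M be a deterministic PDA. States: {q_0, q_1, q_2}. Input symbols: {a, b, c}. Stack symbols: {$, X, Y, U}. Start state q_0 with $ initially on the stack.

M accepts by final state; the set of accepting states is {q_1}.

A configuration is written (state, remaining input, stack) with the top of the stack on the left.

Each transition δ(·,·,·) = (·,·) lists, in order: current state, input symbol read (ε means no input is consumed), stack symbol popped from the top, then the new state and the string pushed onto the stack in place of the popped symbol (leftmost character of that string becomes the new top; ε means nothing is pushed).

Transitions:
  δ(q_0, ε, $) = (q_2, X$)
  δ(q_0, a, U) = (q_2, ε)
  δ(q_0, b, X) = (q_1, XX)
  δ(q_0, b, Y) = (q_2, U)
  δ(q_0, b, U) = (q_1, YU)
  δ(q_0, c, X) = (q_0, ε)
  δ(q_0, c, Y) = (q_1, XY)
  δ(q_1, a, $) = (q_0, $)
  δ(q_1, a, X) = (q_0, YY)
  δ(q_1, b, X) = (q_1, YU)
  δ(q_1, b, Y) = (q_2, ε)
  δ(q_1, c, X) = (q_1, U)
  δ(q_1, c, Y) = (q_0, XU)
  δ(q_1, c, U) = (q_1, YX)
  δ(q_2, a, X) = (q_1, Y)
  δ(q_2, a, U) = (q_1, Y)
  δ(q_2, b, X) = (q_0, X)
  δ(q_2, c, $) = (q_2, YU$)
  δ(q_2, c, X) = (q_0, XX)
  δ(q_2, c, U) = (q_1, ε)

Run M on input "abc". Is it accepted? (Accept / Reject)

(q_0, abc, $)
  ε-move, top $: go to q_2, push X$ → (q_2, abc, X$)
  read a, top X: go to q_1, push Y → (q_1, bc, Y$)
  read b, top Y: go to q_2, push ε → (q_2, c, $)
  read c, top $: go to q_2, push YU$ → (q_2, ε, YU$)
All input consumed; state q_2 ∉ F and no further ε-move applies.

Reject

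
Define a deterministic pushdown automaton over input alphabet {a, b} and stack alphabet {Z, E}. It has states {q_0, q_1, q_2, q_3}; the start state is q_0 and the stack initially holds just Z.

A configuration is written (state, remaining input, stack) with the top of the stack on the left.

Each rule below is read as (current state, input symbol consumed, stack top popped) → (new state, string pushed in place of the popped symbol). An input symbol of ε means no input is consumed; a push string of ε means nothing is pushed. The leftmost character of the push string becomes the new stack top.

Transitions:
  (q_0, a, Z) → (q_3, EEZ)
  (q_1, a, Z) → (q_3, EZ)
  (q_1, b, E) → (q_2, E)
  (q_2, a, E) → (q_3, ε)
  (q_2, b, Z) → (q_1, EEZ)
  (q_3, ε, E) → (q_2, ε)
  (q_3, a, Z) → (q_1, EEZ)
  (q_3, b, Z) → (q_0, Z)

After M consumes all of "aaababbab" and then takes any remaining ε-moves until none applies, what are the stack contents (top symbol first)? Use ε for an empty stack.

(q_0, aaababbab, Z) ⊢ (q_3, aababbab, EEZ) ⊢ (q_2, aababbab, EZ) ⊢ (q_3, ababbab, Z) ⊢ (q_1, babbab, EEZ) ⊢ (q_2, abbab, EEZ) ⊢ (q_3, bbab, EZ) ⊢ (q_2, bbab, Z) ⊢ (q_1, bab, EEZ) ⊢ (q_2, ab, EEZ) ⊢ (q_3, b, EZ) ⊢ (q_2, b, Z) ⊢ (q_1, ε, EEZ)
All input consumed in state q_1 with stack EEZ.

EEZ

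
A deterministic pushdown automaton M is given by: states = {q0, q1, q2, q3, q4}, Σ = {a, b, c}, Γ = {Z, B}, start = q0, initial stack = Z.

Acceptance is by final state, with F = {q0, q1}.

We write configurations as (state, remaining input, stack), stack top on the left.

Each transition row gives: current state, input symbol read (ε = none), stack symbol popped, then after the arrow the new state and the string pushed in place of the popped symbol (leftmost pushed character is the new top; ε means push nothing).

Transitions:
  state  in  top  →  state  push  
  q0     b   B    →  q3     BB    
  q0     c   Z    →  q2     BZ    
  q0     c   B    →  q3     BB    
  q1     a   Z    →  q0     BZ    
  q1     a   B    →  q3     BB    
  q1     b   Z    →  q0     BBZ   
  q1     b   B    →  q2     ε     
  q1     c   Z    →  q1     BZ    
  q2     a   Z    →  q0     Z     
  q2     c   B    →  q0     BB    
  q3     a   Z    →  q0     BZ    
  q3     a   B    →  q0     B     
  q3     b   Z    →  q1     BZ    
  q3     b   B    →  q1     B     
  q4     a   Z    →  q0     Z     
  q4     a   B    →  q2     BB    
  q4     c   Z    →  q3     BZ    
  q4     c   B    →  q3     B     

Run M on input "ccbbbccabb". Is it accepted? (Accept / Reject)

(q0, ccbbbccabb, Z)
  read c, top Z: go to q2, push BZ → (q2, cbbbccabb, BZ)
  read c, top B: go to q0, push BB → (q0, bbbccabb, BBZ)
  read b, top B: go to q3, push BB → (q3, bbccabb, BBBZ)
  read b, top B: go to q1, push B → (q1, bccabb, BBBZ)
  read b, top B: go to q2, push ε → (q2, ccabb, BBZ)
  read c, top B: go to q0, push BB → (q0, cabb, BBBZ)
  read c, top B: go to q3, push BB → (q3, abb, BBBBZ)
  read a, top B: go to q0, push B → (q0, bb, BBBBZ)
  read b, top B: go to q3, push BB → (q3, b, BBBBBZ)
  read b, top B: go to q1, push B → (q1, ε, BBBBBZ)
All input consumed; state q1 ∈ F.

Accept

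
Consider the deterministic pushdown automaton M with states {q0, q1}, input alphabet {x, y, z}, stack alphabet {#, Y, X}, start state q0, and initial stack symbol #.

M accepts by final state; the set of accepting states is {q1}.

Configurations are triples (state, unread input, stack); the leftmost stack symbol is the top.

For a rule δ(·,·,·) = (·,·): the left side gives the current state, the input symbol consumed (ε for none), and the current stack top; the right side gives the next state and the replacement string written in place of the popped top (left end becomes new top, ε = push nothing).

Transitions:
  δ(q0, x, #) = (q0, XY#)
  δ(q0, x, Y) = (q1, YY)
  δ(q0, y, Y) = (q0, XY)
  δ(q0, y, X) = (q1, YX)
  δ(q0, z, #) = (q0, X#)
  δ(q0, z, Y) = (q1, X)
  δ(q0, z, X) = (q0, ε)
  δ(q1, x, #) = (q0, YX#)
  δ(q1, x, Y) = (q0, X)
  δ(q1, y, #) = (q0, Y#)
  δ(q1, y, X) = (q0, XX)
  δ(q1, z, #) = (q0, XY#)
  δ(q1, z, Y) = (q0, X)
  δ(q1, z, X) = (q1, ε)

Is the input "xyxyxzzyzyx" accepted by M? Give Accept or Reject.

(q0, xyxyxzzyzyx, #)
  read x, top #: go to q0, push XY# → (q0, yxyxzzyzyx, XY#)
  read y, top X: go to q1, push YX → (q1, xyxzzyzyx, YXY#)
  read x, top Y: go to q0, push X → (q0, yxzzyzyx, XXY#)
  read y, top X: go to q1, push YX → (q1, xzzyzyx, YXXY#)
  read x, top Y: go to q0, push X → (q0, zzyzyx, XXXY#)
  read z, top X: go to q0, push ε → (q0, zyzyx, XXY#)
  read z, top X: go to q0, push ε → (q0, yzyx, XY#)
  read y, top X: go to q1, push YX → (q1, zyx, YXY#)
  read z, top Y: go to q0, push X → (q0, yx, XXY#)
  read y, top X: go to q1, push YX → (q1, x, YXXY#)
  read x, top Y: go to q0, push X → (q0, ε, XXXY#)
All input consumed; state q0 ∉ F and no further ε-move applies.

Reject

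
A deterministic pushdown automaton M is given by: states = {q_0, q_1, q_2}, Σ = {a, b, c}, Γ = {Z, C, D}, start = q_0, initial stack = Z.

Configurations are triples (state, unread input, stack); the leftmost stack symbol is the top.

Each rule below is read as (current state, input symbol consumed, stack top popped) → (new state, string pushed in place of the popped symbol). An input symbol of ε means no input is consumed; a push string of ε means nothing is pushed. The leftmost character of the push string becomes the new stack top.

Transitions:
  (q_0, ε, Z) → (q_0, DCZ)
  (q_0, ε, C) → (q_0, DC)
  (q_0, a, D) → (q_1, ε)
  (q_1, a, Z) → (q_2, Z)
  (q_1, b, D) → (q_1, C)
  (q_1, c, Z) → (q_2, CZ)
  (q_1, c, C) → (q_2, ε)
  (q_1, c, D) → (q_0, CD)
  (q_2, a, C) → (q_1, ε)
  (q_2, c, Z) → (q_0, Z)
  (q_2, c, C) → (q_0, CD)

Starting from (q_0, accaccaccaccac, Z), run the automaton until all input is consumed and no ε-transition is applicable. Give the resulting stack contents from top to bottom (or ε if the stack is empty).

(q_0, accaccaccaccac, Z)
  ε-move, top Z: go to q_0, push DCZ → (q_0, accaccaccaccac, DCZ)
  read a, top D: go to q_1, push ε → (q_1, ccaccaccaccac, CZ)
  read c, top C: go to q_2, push ε → (q_2, caccaccaccac, Z)
  read c, top Z: go to q_0, push Z → (q_0, accaccaccac, Z)
  ε-move, top Z: go to q_0, push DCZ → (q_0, accaccaccac, DCZ)
  read a, top D: go to q_1, push ε → (q_1, ccaccaccac, CZ)
  read c, top C: go to q_2, push ε → (q_2, caccaccac, Z)
  read c, top Z: go to q_0, push Z → (q_0, accaccac, Z)
  ε-move, top Z: go to q_0, push DCZ → (q_0, accaccac, DCZ)
  read a, top D: go to q_1, push ε → (q_1, ccaccac, CZ)
  read c, top C: go to q_2, push ε → (q_2, caccac, Z)
  read c, top Z: go to q_0, push Z → (q_0, accac, Z)
  ε-move, top Z: go to q_0, push DCZ → (q_0, accac, DCZ)
  read a, top D: go to q_1, push ε → (q_1, ccac, CZ)
  read c, top C: go to q_2, push ε → (q_2, cac, Z)
  read c, top Z: go to q_0, push Z → (q_0, ac, Z)
  ε-move, top Z: go to q_0, push DCZ → (q_0, ac, DCZ)
  read a, top D: go to q_1, push ε → (q_1, c, CZ)
  read c, top C: go to q_2, push ε → (q_2, ε, Z)
All input consumed in state q_2 with stack Z.

Z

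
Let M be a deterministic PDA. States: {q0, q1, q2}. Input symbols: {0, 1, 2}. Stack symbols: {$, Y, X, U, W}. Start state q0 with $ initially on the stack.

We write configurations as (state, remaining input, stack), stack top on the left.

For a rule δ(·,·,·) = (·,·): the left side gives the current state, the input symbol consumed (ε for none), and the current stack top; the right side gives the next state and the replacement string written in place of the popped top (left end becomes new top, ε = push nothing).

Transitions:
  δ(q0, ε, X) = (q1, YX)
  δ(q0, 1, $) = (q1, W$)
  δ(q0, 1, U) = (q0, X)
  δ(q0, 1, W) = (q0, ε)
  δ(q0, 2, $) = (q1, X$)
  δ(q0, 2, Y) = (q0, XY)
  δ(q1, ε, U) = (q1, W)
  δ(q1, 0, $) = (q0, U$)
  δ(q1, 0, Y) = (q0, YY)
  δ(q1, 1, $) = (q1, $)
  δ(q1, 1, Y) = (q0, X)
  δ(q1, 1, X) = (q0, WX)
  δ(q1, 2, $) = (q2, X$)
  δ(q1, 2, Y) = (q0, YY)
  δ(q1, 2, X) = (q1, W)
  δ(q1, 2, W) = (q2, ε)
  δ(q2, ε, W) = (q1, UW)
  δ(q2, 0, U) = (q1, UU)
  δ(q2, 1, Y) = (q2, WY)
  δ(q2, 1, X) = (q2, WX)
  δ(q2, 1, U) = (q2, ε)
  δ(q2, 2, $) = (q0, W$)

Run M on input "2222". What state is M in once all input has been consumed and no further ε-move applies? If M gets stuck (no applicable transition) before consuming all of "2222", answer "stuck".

(q0, 2222, $)
  read 2, top $: go to q1, push X$ → (q1, 222, X$)
  read 2, top X: go to q1, push W → (q1, 22, W$)
  read 2, top W: go to q2, push ε → (q2, 2, $)
  read 2, top $: go to q0, push W$ → (q0, ε, W$)
All input consumed; M is in state q0.

q0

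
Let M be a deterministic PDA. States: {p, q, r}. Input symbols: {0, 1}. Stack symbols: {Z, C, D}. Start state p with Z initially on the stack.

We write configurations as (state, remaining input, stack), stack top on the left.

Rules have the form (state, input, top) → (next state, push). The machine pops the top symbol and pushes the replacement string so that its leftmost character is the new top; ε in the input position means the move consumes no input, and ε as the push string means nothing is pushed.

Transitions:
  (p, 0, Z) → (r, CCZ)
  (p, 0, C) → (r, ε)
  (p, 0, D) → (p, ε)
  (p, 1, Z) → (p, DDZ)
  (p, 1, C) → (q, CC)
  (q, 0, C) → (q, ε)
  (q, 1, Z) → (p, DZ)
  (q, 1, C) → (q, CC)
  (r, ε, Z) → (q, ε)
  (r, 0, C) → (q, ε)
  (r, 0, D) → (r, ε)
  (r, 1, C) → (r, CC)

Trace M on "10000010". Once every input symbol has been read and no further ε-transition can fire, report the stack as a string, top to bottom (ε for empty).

Z

(p, 10000010, Z)
  read 1, top Z: go to p, push DDZ → (p, 0000010, DDZ)
  read 0, top D: go to p, push ε → (p, 000010, DZ)
  read 0, top D: go to p, push ε → (p, 00010, Z)
  read 0, top Z: go to r, push CCZ → (r, 0010, CCZ)
  read 0, top C: go to q, push ε → (q, 010, CZ)
  read 0, top C: go to q, push ε → (q, 10, Z)
  read 1, top Z: go to p, push DZ → (p, 0, DZ)
  read 0, top D: go to p, push ε → (p, ε, Z)
All input consumed in state p with stack Z.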